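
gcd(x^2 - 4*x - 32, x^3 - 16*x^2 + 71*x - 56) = x - 8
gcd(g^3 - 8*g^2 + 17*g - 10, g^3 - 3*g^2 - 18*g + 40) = g^2 - 7*g + 10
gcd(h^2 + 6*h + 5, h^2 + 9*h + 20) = h + 5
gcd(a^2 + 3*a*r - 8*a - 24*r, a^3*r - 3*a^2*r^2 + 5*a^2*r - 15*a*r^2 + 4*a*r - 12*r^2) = 1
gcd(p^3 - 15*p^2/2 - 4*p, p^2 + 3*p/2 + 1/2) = p + 1/2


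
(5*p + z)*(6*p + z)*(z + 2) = 30*p^2*z + 60*p^2 + 11*p*z^2 + 22*p*z + z^3 + 2*z^2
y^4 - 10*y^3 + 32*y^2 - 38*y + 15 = (y - 5)*(y - 3)*(y - 1)^2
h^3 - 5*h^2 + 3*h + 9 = (h - 3)^2*(h + 1)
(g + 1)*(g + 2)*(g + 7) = g^3 + 10*g^2 + 23*g + 14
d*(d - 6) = d^2 - 6*d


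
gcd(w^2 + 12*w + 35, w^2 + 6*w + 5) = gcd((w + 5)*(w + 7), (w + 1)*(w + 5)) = w + 5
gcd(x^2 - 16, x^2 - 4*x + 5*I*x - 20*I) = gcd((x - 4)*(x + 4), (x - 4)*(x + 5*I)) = x - 4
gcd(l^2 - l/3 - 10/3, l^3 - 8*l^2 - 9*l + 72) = 1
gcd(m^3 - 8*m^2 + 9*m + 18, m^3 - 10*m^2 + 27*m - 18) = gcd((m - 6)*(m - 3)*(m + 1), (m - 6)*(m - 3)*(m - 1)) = m^2 - 9*m + 18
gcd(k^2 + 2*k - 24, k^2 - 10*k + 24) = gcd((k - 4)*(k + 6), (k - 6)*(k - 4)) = k - 4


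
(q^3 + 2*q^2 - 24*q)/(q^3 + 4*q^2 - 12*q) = (q - 4)/(q - 2)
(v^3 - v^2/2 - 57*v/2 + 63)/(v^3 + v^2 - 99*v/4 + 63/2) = 2*(v - 3)/(2*v - 3)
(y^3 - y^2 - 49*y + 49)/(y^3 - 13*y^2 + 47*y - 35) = (y + 7)/(y - 5)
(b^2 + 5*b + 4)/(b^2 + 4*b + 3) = (b + 4)/(b + 3)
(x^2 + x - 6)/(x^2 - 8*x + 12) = (x + 3)/(x - 6)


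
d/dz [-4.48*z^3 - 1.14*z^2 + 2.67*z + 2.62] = -13.44*z^2 - 2.28*z + 2.67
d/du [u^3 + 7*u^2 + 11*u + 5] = 3*u^2 + 14*u + 11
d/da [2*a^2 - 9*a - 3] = 4*a - 9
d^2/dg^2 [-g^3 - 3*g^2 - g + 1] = -6*g - 6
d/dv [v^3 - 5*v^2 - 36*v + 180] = 3*v^2 - 10*v - 36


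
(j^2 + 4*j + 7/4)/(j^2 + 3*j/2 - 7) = (j + 1/2)/(j - 2)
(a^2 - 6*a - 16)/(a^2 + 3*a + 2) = (a - 8)/(a + 1)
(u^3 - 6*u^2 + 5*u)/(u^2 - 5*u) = u - 1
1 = 1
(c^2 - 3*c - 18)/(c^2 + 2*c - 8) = (c^2 - 3*c - 18)/(c^2 + 2*c - 8)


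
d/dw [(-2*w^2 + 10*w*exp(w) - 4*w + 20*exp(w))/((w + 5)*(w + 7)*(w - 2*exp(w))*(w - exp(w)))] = 2*((1 - exp(w))*(w + 5)*(w + 7)*(w - 2*exp(w))*(w^2 - 5*w*exp(w) + 2*w - 10*exp(w)) + (w + 5)*(w + 7)*(w - 2*exp(w))*(w - exp(w))*(5*w*exp(w) - 2*w + 15*exp(w) - 2) - (w + 5)*(w + 7)*(w - exp(w))*(2*exp(w) - 1)*(w^2 - 5*w*exp(w) + 2*w - 10*exp(w)) + (w + 5)*(w - 2*exp(w))*(w - exp(w))*(w^2 - 5*w*exp(w) + 2*w - 10*exp(w)) + (w + 7)*(w - 2*exp(w))*(w - exp(w))*(w^2 - 5*w*exp(w) + 2*w - 10*exp(w)))/((w + 5)^2*(w + 7)^2*(w - 2*exp(w))^2*(w - exp(w))^2)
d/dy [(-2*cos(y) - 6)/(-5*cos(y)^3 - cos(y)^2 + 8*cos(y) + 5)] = 2*(27*cos(y)/2 + 23*cos(2*y) + 5*cos(3*y)/2 + 4)*sin(y)/(5*cos(y)^3 + cos(y)^2 - 8*cos(y) - 5)^2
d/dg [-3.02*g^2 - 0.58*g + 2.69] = -6.04*g - 0.58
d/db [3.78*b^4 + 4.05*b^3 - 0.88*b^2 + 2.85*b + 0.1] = 15.12*b^3 + 12.15*b^2 - 1.76*b + 2.85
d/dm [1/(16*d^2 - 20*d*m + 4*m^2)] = (5*d - 2*m)/(4*(4*d^2 - 5*d*m + m^2)^2)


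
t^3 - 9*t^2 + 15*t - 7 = (t - 7)*(t - 1)^2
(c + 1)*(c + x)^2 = c^3 + 2*c^2*x + c^2 + c*x^2 + 2*c*x + x^2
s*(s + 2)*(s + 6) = s^3 + 8*s^2 + 12*s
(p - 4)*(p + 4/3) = p^2 - 8*p/3 - 16/3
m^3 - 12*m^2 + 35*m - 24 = (m - 8)*(m - 3)*(m - 1)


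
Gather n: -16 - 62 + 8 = -70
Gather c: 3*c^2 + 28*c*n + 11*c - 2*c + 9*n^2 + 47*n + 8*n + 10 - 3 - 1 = 3*c^2 + c*(28*n + 9) + 9*n^2 + 55*n + 6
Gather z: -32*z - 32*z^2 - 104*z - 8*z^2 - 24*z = -40*z^2 - 160*z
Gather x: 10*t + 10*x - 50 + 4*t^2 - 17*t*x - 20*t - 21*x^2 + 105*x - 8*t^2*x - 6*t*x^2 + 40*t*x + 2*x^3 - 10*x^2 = 4*t^2 - 10*t + 2*x^3 + x^2*(-6*t - 31) + x*(-8*t^2 + 23*t + 115) - 50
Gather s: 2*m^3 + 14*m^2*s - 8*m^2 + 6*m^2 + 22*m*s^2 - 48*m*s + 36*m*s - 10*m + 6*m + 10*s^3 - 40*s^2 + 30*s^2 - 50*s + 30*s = 2*m^3 - 2*m^2 - 4*m + 10*s^3 + s^2*(22*m - 10) + s*(14*m^2 - 12*m - 20)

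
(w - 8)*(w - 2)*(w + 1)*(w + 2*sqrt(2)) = w^4 - 9*w^3 + 2*sqrt(2)*w^3 - 18*sqrt(2)*w^2 + 6*w^2 + 16*w + 12*sqrt(2)*w + 32*sqrt(2)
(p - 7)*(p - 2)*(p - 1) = p^3 - 10*p^2 + 23*p - 14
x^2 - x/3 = x*(x - 1/3)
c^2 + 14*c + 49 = (c + 7)^2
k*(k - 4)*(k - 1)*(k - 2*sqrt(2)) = k^4 - 5*k^3 - 2*sqrt(2)*k^3 + 4*k^2 + 10*sqrt(2)*k^2 - 8*sqrt(2)*k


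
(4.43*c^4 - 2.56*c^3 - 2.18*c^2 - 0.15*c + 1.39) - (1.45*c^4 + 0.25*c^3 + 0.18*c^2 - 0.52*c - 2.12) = 2.98*c^4 - 2.81*c^3 - 2.36*c^2 + 0.37*c + 3.51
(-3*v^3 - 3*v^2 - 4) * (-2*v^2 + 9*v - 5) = 6*v^5 - 21*v^4 - 12*v^3 + 23*v^2 - 36*v + 20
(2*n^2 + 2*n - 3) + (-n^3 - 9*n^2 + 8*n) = -n^3 - 7*n^2 + 10*n - 3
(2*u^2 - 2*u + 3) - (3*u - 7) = 2*u^2 - 5*u + 10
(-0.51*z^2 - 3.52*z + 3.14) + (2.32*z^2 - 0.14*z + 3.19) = 1.81*z^2 - 3.66*z + 6.33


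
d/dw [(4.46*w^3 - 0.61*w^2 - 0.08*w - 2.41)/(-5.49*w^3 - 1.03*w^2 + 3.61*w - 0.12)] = (-7.9427*w^4 + 31.3228*w^3 - 43.5828*w^2 - 4.8182*w + 8.7097)/(30.1401*w^6 + 11.3094*w^5 - 38.5769*w^4 - 6.119*w^3 + 13.2793*w^2 - 0.8664*w + 0.0144)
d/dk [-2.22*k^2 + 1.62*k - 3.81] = 1.62 - 4.44*k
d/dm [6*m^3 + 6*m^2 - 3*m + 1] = 18*m^2 + 12*m - 3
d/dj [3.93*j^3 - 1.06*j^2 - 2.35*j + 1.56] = 11.79*j^2 - 2.12*j - 2.35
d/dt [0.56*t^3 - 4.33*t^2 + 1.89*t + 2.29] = 1.68*t^2 - 8.66*t + 1.89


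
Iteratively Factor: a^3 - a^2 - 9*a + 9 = (a - 3)*(a^2 + 2*a - 3) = (a - 3)*(a + 3)*(a - 1)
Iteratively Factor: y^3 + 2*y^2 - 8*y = (y + 4)*(y^2 - 2*y) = y*(y + 4)*(y - 2)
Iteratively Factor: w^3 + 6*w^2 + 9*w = (w)*(w^2 + 6*w + 9) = w*(w + 3)*(w + 3)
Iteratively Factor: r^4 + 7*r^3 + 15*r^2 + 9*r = (r + 3)*(r^3 + 4*r^2 + 3*r) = (r + 3)^2*(r^2 + r) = r*(r + 3)^2*(r + 1)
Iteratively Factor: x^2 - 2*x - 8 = (x - 4)*(x + 2)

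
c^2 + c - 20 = (c - 4)*(c + 5)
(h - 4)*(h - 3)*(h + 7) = h^3 - 37*h + 84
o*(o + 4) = o^2 + 4*o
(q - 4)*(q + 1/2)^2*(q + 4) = q^4 + q^3 - 63*q^2/4 - 16*q - 4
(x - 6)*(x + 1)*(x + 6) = x^3 + x^2 - 36*x - 36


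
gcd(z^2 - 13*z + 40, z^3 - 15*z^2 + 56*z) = z - 8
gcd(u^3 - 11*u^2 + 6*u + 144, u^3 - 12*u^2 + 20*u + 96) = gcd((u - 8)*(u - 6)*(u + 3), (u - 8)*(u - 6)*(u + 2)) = u^2 - 14*u + 48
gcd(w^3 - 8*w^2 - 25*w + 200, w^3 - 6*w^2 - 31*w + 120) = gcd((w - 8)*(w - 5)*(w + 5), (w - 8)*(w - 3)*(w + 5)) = w^2 - 3*w - 40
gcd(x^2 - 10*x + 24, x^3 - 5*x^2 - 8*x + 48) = x - 4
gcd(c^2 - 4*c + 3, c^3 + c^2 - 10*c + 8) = c - 1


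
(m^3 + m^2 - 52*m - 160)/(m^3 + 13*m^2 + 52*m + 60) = (m^2 - 4*m - 32)/(m^2 + 8*m + 12)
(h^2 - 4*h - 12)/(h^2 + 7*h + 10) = (h - 6)/(h + 5)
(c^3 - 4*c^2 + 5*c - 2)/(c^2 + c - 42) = (c^3 - 4*c^2 + 5*c - 2)/(c^2 + c - 42)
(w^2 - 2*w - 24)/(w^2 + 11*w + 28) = (w - 6)/(w + 7)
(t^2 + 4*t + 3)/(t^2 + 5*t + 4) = (t + 3)/(t + 4)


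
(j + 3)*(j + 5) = j^2 + 8*j + 15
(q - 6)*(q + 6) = q^2 - 36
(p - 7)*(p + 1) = p^2 - 6*p - 7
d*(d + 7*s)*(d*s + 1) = d^3*s + 7*d^2*s^2 + d^2 + 7*d*s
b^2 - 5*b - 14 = (b - 7)*(b + 2)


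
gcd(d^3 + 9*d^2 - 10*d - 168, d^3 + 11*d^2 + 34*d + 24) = d + 6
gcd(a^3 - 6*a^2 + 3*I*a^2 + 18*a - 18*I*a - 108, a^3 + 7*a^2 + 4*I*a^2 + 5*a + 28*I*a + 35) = 1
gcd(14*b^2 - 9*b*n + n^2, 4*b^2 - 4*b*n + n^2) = 2*b - n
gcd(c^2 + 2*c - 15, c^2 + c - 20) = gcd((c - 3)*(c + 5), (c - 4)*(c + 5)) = c + 5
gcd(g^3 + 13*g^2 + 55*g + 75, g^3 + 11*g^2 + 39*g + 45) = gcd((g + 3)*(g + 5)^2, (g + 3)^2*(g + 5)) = g^2 + 8*g + 15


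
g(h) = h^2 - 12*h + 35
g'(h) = 2*h - 12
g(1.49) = 19.34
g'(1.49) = -9.02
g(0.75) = 26.56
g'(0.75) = -10.50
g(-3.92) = 97.41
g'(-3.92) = -19.84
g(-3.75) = 94.06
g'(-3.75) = -19.50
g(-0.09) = 36.09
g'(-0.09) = -12.18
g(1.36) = 20.53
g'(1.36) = -9.28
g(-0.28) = 38.44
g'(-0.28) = -12.56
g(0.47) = 29.58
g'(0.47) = -11.06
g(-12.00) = 323.00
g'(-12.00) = -36.00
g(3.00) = 8.00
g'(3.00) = -6.00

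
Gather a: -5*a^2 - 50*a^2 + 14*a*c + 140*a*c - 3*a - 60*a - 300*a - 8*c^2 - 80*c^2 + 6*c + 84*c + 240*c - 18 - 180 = -55*a^2 + a*(154*c - 363) - 88*c^2 + 330*c - 198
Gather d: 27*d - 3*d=24*d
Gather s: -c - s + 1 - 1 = -c - s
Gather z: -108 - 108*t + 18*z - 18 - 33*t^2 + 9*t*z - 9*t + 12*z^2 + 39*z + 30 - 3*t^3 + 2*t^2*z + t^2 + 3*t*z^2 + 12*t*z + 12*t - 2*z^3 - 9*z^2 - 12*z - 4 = -3*t^3 - 32*t^2 - 105*t - 2*z^3 + z^2*(3*t + 3) + z*(2*t^2 + 21*t + 45) - 100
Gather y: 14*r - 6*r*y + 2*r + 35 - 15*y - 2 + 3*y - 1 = 16*r + y*(-6*r - 12) + 32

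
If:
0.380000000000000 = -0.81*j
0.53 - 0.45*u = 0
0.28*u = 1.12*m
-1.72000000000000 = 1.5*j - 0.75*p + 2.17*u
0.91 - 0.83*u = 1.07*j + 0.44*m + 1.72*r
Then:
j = -0.47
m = 0.29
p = 4.76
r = 0.18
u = 1.18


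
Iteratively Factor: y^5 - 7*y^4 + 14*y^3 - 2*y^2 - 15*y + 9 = (y - 1)*(y^4 - 6*y^3 + 8*y^2 + 6*y - 9) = (y - 1)^2*(y^3 - 5*y^2 + 3*y + 9) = (y - 3)*(y - 1)^2*(y^2 - 2*y - 3) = (y - 3)^2*(y - 1)^2*(y + 1)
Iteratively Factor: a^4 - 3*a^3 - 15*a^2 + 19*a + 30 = (a + 1)*(a^3 - 4*a^2 - 11*a + 30) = (a - 2)*(a + 1)*(a^2 - 2*a - 15) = (a - 2)*(a + 1)*(a + 3)*(a - 5)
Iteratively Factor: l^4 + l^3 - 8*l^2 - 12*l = (l - 3)*(l^3 + 4*l^2 + 4*l) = (l - 3)*(l + 2)*(l^2 + 2*l) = (l - 3)*(l + 2)^2*(l)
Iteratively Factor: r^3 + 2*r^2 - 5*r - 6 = (r + 3)*(r^2 - r - 2) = (r + 1)*(r + 3)*(r - 2)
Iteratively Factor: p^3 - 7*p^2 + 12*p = (p)*(p^2 - 7*p + 12) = p*(p - 4)*(p - 3)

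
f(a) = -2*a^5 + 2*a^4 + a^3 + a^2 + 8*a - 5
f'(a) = -10*a^4 + 8*a^3 + 3*a^2 + 2*a + 8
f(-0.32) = -7.46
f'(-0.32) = 7.30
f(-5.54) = 12132.36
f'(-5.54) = -10691.00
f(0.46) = -0.96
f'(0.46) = 9.89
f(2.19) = -26.93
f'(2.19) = -119.23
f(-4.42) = 4030.14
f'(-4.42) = -4449.75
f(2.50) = -80.31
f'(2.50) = -233.88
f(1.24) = 7.23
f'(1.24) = 6.70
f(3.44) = -608.31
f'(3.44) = -1024.30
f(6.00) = -12665.00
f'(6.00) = -11104.00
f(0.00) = -5.00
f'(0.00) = 8.00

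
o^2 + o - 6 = (o - 2)*(o + 3)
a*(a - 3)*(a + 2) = a^3 - a^2 - 6*a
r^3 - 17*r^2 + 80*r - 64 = (r - 8)^2*(r - 1)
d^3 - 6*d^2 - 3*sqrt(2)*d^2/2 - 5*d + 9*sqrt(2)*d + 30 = (d - 6)*(d - 5*sqrt(2)/2)*(d + sqrt(2))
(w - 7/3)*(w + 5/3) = w^2 - 2*w/3 - 35/9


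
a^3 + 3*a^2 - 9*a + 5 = (a - 1)^2*(a + 5)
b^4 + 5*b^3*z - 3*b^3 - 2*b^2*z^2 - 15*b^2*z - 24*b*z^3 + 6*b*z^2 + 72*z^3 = (b - 3)*(b - 2*z)*(b + 3*z)*(b + 4*z)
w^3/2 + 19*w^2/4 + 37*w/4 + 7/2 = (w/2 + 1)*(w + 1/2)*(w + 7)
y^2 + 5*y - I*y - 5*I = (y + 5)*(y - I)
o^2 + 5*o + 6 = (o + 2)*(o + 3)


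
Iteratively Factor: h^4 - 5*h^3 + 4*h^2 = (h)*(h^3 - 5*h^2 + 4*h) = h*(h - 4)*(h^2 - h) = h*(h - 4)*(h - 1)*(h)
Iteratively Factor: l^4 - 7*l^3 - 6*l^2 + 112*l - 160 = (l - 5)*(l^3 - 2*l^2 - 16*l + 32) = (l - 5)*(l + 4)*(l^2 - 6*l + 8) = (l - 5)*(l - 4)*(l + 4)*(l - 2)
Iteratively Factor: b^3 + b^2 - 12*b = (b)*(b^2 + b - 12) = b*(b + 4)*(b - 3)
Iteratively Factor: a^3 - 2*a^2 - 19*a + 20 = (a - 1)*(a^2 - a - 20) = (a - 5)*(a - 1)*(a + 4)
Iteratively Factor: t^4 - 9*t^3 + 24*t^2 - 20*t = (t)*(t^3 - 9*t^2 + 24*t - 20) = t*(t - 2)*(t^2 - 7*t + 10) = t*(t - 5)*(t - 2)*(t - 2)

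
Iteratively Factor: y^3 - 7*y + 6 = (y - 2)*(y^2 + 2*y - 3) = (y - 2)*(y - 1)*(y + 3)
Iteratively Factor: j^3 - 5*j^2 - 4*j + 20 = (j + 2)*(j^2 - 7*j + 10) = (j - 5)*(j + 2)*(j - 2)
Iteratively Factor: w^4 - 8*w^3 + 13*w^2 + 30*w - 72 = (w + 2)*(w^3 - 10*w^2 + 33*w - 36) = (w - 4)*(w + 2)*(w^2 - 6*w + 9) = (w - 4)*(w - 3)*(w + 2)*(w - 3)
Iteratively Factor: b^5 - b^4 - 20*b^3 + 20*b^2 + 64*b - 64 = (b - 1)*(b^4 - 20*b^2 + 64) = (b - 4)*(b - 1)*(b^3 + 4*b^2 - 4*b - 16) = (b - 4)*(b - 1)*(b + 2)*(b^2 + 2*b - 8) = (b - 4)*(b - 1)*(b + 2)*(b + 4)*(b - 2)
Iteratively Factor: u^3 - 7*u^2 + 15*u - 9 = (u - 3)*(u^2 - 4*u + 3) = (u - 3)*(u - 1)*(u - 3)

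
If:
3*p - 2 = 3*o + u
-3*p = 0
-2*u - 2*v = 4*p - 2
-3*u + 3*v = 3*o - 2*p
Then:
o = -1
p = 0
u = 1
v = 0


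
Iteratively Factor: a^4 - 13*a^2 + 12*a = (a - 3)*(a^3 + 3*a^2 - 4*a) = (a - 3)*(a - 1)*(a^2 + 4*a) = a*(a - 3)*(a - 1)*(a + 4)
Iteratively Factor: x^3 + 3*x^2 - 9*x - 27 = (x + 3)*(x^2 - 9) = (x - 3)*(x + 3)*(x + 3)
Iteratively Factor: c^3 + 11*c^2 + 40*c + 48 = (c + 4)*(c^2 + 7*c + 12) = (c + 4)^2*(c + 3)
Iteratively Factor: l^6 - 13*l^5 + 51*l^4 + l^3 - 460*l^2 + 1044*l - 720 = (l - 2)*(l^5 - 11*l^4 + 29*l^3 + 59*l^2 - 342*l + 360) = (l - 3)*(l - 2)*(l^4 - 8*l^3 + 5*l^2 + 74*l - 120) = (l - 3)*(l - 2)*(l + 3)*(l^3 - 11*l^2 + 38*l - 40) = (l - 3)*(l - 2)^2*(l + 3)*(l^2 - 9*l + 20) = (l - 5)*(l - 3)*(l - 2)^2*(l + 3)*(l - 4)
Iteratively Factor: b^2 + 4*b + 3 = (b + 3)*(b + 1)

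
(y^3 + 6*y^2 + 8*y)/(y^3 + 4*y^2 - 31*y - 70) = y*(y + 4)/(y^2 + 2*y - 35)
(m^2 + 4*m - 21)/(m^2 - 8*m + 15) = (m + 7)/(m - 5)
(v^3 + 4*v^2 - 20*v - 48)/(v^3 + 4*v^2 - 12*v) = (v^2 - 2*v - 8)/(v*(v - 2))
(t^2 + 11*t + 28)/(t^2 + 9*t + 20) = (t + 7)/(t + 5)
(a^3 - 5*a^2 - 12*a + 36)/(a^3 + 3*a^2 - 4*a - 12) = (a - 6)/(a + 2)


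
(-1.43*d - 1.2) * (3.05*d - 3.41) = -4.3615*d^2 + 1.2163*d + 4.092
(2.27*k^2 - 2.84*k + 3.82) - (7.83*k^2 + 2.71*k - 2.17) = -5.56*k^2 - 5.55*k + 5.99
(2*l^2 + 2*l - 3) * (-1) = -2*l^2 - 2*l + 3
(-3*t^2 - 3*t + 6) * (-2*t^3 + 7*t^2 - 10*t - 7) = 6*t^5 - 15*t^4 - 3*t^3 + 93*t^2 - 39*t - 42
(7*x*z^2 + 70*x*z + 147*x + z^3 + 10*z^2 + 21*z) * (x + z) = 7*x^2*z^2 + 70*x^2*z + 147*x^2 + 8*x*z^3 + 80*x*z^2 + 168*x*z + z^4 + 10*z^3 + 21*z^2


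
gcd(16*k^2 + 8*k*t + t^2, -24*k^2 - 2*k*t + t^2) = 4*k + t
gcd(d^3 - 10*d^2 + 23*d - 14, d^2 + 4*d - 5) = d - 1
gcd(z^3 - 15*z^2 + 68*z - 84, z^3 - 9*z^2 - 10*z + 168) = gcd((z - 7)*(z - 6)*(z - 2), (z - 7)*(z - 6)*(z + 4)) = z^2 - 13*z + 42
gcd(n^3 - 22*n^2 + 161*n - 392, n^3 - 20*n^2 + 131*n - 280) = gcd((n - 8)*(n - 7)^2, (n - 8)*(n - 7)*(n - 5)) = n^2 - 15*n + 56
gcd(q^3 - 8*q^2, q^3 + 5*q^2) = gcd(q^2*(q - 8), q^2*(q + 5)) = q^2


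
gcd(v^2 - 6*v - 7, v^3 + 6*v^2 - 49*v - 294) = v - 7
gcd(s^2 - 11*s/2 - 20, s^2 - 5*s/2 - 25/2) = s + 5/2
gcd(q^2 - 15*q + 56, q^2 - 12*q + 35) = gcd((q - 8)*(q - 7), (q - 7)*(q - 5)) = q - 7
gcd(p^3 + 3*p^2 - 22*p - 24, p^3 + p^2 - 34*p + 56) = p - 4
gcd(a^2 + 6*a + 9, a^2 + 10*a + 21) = a + 3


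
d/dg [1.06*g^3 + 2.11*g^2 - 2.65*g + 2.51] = 3.18*g^2 + 4.22*g - 2.65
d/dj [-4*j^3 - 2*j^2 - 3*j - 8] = -12*j^2 - 4*j - 3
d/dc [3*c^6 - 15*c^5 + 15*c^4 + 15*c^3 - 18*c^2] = 3*c*(6*c^4 - 25*c^3 + 20*c^2 + 15*c - 12)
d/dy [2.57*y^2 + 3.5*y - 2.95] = 5.14*y + 3.5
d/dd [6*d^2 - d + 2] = 12*d - 1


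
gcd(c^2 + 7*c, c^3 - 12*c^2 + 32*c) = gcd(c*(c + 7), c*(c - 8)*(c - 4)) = c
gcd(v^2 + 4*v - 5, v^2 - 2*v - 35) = v + 5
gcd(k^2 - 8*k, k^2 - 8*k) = k^2 - 8*k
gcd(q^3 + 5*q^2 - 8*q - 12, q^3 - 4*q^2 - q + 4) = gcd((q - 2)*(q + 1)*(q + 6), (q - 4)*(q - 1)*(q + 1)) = q + 1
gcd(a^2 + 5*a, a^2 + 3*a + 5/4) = 1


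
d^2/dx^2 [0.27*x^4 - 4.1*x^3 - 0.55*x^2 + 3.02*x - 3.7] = 3.24*x^2 - 24.6*x - 1.1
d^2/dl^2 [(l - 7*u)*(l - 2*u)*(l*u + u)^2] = u^2*(12*l^2 - 54*l*u + 12*l + 28*u^2 - 36*u + 2)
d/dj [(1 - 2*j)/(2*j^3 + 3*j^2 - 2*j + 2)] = 2*(4*j^3 - 3*j - 1)/(4*j^6 + 12*j^5 + j^4 - 4*j^3 + 16*j^2 - 8*j + 4)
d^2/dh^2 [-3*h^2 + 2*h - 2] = -6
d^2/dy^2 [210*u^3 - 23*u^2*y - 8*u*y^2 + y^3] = -16*u + 6*y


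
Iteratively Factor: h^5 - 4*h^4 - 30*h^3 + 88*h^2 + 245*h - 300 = (h - 1)*(h^4 - 3*h^3 - 33*h^2 + 55*h + 300) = (h - 1)*(h + 4)*(h^3 - 7*h^2 - 5*h + 75) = (h - 1)*(h + 3)*(h + 4)*(h^2 - 10*h + 25) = (h - 5)*(h - 1)*(h + 3)*(h + 4)*(h - 5)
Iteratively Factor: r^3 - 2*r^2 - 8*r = (r - 4)*(r^2 + 2*r) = r*(r - 4)*(r + 2)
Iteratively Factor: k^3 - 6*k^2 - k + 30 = (k + 2)*(k^2 - 8*k + 15) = (k - 5)*(k + 2)*(k - 3)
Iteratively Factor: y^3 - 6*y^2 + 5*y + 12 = (y + 1)*(y^2 - 7*y + 12) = (y - 3)*(y + 1)*(y - 4)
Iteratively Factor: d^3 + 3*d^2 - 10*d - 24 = (d + 2)*(d^2 + d - 12) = (d + 2)*(d + 4)*(d - 3)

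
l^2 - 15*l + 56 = (l - 8)*(l - 7)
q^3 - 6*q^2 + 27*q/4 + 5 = (q - 4)*(q - 5/2)*(q + 1/2)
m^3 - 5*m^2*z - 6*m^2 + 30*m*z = m*(m - 6)*(m - 5*z)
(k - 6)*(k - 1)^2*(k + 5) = k^4 - 3*k^3 - 27*k^2 + 59*k - 30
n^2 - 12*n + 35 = (n - 7)*(n - 5)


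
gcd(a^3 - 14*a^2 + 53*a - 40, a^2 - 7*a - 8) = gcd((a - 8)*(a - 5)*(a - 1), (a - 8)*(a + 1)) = a - 8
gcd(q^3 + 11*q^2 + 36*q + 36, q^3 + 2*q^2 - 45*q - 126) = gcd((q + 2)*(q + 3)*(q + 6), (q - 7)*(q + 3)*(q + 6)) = q^2 + 9*q + 18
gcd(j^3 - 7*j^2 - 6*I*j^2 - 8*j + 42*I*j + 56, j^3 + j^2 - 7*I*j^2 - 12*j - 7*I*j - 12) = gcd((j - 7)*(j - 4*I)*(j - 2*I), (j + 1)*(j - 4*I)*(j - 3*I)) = j - 4*I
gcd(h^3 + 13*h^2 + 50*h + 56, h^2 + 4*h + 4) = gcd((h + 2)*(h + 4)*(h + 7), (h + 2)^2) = h + 2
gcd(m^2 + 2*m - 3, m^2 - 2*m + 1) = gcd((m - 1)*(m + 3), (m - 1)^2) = m - 1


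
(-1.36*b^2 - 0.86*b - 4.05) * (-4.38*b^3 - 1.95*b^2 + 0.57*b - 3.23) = 5.9568*b^5 + 6.4188*b^4 + 18.6408*b^3 + 11.8001*b^2 + 0.4693*b + 13.0815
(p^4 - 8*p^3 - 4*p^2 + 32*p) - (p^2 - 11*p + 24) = p^4 - 8*p^3 - 5*p^2 + 43*p - 24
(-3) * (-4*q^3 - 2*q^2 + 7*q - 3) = 12*q^3 + 6*q^2 - 21*q + 9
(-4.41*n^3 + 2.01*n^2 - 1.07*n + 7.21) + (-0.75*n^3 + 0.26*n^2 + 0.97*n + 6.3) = -5.16*n^3 + 2.27*n^2 - 0.1*n + 13.51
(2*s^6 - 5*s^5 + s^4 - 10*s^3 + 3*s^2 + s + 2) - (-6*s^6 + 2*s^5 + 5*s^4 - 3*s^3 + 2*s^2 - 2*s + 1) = 8*s^6 - 7*s^5 - 4*s^4 - 7*s^3 + s^2 + 3*s + 1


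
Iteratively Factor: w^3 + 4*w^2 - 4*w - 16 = (w + 4)*(w^2 - 4) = (w - 2)*(w + 4)*(w + 2)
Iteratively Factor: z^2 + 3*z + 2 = (z + 1)*(z + 2)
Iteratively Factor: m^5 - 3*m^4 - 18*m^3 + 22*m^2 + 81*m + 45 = (m + 1)*(m^4 - 4*m^3 - 14*m^2 + 36*m + 45) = (m - 3)*(m + 1)*(m^3 - m^2 - 17*m - 15) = (m - 5)*(m - 3)*(m + 1)*(m^2 + 4*m + 3) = (m - 5)*(m - 3)*(m + 1)*(m + 3)*(m + 1)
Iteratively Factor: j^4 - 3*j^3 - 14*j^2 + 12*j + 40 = (j + 2)*(j^3 - 5*j^2 - 4*j + 20) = (j - 5)*(j + 2)*(j^2 - 4) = (j - 5)*(j - 2)*(j + 2)*(j + 2)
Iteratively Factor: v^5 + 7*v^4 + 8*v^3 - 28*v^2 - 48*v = (v + 2)*(v^4 + 5*v^3 - 2*v^2 - 24*v) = (v - 2)*(v + 2)*(v^3 + 7*v^2 + 12*v) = v*(v - 2)*(v + 2)*(v^2 + 7*v + 12) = v*(v - 2)*(v + 2)*(v + 4)*(v + 3)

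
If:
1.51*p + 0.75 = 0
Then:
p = -0.50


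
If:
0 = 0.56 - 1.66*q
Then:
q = 0.34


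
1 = 1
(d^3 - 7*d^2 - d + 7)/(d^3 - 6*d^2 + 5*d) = (d^2 - 6*d - 7)/(d*(d - 5))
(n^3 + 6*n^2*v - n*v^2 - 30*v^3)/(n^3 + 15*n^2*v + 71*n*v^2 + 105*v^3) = (n - 2*v)/(n + 7*v)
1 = 1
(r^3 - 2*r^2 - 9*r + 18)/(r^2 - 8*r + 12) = (r^2 - 9)/(r - 6)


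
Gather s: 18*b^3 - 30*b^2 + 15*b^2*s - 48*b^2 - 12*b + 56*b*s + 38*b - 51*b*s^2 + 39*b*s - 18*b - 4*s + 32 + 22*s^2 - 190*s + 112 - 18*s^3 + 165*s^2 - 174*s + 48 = 18*b^3 - 78*b^2 + 8*b - 18*s^3 + s^2*(187 - 51*b) + s*(15*b^2 + 95*b - 368) + 192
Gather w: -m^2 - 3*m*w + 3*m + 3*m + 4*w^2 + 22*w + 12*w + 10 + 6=-m^2 + 6*m + 4*w^2 + w*(34 - 3*m) + 16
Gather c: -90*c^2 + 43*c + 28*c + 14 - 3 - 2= -90*c^2 + 71*c + 9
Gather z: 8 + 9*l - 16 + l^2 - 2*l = l^2 + 7*l - 8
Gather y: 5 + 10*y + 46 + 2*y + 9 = 12*y + 60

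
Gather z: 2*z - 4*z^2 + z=-4*z^2 + 3*z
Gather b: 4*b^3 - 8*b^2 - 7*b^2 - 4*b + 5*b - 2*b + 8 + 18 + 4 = 4*b^3 - 15*b^2 - b + 30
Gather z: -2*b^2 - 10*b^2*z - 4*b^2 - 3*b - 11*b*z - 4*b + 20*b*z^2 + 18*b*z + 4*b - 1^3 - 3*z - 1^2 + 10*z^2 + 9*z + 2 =-6*b^2 - 3*b + z^2*(20*b + 10) + z*(-10*b^2 + 7*b + 6)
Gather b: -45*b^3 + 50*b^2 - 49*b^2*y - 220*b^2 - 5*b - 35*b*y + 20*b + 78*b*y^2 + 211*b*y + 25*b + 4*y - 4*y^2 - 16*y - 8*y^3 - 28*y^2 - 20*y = -45*b^3 + b^2*(-49*y - 170) + b*(78*y^2 + 176*y + 40) - 8*y^3 - 32*y^2 - 32*y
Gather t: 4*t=4*t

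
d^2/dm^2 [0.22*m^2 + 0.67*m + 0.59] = 0.440000000000000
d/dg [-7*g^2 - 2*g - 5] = -14*g - 2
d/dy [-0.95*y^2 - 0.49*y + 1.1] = -1.9*y - 0.49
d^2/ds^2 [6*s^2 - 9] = 12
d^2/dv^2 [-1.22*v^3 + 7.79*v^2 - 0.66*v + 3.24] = 15.58 - 7.32*v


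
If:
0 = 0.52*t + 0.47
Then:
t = -0.90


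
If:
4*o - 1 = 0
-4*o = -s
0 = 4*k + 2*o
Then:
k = -1/8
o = 1/4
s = 1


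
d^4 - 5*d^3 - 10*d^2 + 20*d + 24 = (d - 6)*(d - 2)*(d + 1)*(d + 2)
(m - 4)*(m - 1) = m^2 - 5*m + 4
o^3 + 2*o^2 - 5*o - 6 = (o - 2)*(o + 1)*(o + 3)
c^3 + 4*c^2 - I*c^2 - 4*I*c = c*(c + 4)*(c - I)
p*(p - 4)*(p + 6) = p^3 + 2*p^2 - 24*p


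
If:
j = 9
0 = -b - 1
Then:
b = -1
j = 9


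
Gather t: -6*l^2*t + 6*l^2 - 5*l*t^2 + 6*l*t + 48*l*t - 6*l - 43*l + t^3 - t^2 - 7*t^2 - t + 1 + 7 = 6*l^2 - 49*l + t^3 + t^2*(-5*l - 8) + t*(-6*l^2 + 54*l - 1) + 8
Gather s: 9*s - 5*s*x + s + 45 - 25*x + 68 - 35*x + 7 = s*(10 - 5*x) - 60*x + 120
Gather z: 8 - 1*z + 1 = 9 - z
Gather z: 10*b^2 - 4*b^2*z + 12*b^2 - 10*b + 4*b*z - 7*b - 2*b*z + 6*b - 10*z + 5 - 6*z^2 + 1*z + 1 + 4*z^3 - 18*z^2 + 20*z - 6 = 22*b^2 - 11*b + 4*z^3 - 24*z^2 + z*(-4*b^2 + 2*b + 11)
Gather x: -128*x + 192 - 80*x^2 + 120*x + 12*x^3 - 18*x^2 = 12*x^3 - 98*x^2 - 8*x + 192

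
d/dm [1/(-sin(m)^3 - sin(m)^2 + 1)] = (3*sin(m) + 2)*sin(m)*cos(m)/(sin(m)^3 + sin(m)^2 - 1)^2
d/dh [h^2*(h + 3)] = 3*h*(h + 2)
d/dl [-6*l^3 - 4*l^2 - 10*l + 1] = -18*l^2 - 8*l - 10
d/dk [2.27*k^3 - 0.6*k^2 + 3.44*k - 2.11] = 6.81*k^2 - 1.2*k + 3.44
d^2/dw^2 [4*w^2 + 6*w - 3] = 8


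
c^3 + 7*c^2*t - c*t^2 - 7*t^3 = (c - t)*(c + t)*(c + 7*t)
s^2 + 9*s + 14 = (s + 2)*(s + 7)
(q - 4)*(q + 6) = q^2 + 2*q - 24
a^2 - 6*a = a*(a - 6)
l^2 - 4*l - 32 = (l - 8)*(l + 4)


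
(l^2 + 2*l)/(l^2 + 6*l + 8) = l/(l + 4)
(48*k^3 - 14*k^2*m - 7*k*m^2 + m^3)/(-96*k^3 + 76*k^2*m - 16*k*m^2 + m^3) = (-3*k - m)/(6*k - m)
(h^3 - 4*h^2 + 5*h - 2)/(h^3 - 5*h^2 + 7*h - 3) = (h - 2)/(h - 3)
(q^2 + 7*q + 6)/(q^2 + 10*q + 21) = (q^2 + 7*q + 6)/(q^2 + 10*q + 21)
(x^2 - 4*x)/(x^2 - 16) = x/(x + 4)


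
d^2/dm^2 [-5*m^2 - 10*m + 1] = -10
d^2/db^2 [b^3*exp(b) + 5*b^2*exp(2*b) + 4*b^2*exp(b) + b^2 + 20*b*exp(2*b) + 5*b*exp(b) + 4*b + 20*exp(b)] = b^3*exp(b) + 20*b^2*exp(2*b) + 10*b^2*exp(b) + 120*b*exp(2*b) + 27*b*exp(b) + 90*exp(2*b) + 38*exp(b) + 2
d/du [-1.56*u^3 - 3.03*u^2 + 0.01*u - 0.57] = -4.68*u^2 - 6.06*u + 0.01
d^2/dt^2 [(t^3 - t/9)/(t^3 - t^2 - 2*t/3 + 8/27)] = 54*(27*t^3 + 72*t^2 + 24*t + 16)/(729*t^6 - 1458*t^5 - 972*t^4 + 2376*t^3 + 864*t^2 - 1152*t - 512)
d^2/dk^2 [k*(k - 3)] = 2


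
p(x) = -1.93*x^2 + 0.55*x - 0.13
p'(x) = 0.55 - 3.86*x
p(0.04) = -0.11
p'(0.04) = 0.40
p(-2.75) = -16.24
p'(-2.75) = 11.16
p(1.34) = -2.86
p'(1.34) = -4.62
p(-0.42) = -0.70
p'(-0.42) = 2.17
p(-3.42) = -24.59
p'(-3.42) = 13.75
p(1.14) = -2.01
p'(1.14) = -3.85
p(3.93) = -27.78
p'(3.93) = -14.62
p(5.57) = -56.94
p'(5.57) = -20.95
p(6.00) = -66.31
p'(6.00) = -22.61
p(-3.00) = -19.15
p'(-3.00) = 12.13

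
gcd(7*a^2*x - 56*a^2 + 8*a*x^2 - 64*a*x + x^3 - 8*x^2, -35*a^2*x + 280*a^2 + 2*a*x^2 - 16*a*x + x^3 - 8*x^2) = 7*a*x - 56*a + x^2 - 8*x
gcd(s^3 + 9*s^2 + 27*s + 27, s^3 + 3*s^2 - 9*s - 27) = s^2 + 6*s + 9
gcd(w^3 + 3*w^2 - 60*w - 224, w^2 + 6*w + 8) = w + 4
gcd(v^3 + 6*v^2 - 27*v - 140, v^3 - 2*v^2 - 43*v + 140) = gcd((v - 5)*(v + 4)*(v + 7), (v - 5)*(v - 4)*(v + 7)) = v^2 + 2*v - 35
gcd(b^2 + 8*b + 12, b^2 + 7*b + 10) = b + 2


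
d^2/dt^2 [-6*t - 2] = 0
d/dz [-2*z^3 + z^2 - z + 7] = -6*z^2 + 2*z - 1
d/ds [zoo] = 0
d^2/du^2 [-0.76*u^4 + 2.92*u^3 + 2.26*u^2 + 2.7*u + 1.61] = -9.12*u^2 + 17.52*u + 4.52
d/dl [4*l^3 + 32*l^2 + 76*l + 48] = 12*l^2 + 64*l + 76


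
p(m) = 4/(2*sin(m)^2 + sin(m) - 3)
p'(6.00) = 0.05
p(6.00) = -1.28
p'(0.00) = -0.44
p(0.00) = -1.33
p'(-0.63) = 0.52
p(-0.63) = -1.38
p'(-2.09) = -0.88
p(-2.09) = -1.69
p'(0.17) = -0.86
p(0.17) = -1.44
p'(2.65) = 2.35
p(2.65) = -1.92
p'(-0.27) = 0.03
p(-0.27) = -1.28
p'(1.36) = -341.60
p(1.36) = -36.46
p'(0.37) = -1.61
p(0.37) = -1.68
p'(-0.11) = -0.23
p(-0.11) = -1.30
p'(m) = 4*(-4*sin(m)*cos(m) - cos(m))/(2*sin(m)^2 + sin(m) - 3)^2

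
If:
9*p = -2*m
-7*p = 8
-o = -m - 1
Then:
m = 36/7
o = 43/7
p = -8/7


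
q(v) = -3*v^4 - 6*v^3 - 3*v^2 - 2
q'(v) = -12*v^3 - 18*v^2 - 6*v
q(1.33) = -30.81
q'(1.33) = -68.05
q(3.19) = -537.96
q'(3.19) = -591.85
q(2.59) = -261.36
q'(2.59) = -344.77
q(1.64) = -58.24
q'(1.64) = -111.18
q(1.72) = -67.66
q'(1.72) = -124.63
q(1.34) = -31.50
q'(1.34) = -69.23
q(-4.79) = -990.71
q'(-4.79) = 934.57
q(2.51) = -234.85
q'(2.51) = -318.22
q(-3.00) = -110.00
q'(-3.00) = 180.00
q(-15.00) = -132302.00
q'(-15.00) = 36540.00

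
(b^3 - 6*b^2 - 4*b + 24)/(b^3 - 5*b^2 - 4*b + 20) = (b - 6)/(b - 5)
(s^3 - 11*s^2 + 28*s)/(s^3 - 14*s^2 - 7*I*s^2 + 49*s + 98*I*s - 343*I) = s*(s - 4)/(s^2 - 7*s*(1 + I) + 49*I)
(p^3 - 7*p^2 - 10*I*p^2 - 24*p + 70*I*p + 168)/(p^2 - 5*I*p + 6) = (p^2 - p*(7 + 4*I) + 28*I)/(p + I)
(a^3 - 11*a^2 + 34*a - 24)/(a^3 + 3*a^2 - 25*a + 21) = (a^2 - 10*a + 24)/(a^2 + 4*a - 21)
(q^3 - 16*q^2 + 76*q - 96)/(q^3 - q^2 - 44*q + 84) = (q - 8)/(q + 7)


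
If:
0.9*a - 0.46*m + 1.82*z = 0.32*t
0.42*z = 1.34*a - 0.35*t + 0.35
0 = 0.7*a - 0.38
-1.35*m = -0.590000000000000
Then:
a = 0.54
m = 0.44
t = 2.70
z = 0.32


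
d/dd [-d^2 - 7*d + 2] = -2*d - 7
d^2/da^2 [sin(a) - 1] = -sin(a)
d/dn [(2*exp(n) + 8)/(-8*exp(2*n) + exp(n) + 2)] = 2*((exp(n) + 4)*(16*exp(n) - 1) - 8*exp(2*n) + exp(n) + 2)*exp(n)/(-8*exp(2*n) + exp(n) + 2)^2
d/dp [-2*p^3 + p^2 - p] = -6*p^2 + 2*p - 1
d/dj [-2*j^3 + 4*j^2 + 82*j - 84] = -6*j^2 + 8*j + 82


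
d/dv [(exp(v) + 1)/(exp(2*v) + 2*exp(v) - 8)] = (-2*(exp(v) + 1)^2 + exp(2*v) + 2*exp(v) - 8)*exp(v)/(exp(2*v) + 2*exp(v) - 8)^2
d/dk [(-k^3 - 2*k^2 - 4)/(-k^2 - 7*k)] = (k^4 + 14*k^3 + 14*k^2 - 8*k - 28)/(k^2*(k^2 + 14*k + 49))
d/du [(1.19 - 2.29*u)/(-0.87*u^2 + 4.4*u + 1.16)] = (-1.9923*u^2 + 2.0706*u - 7.8924)/(0.7569*u^4 - 7.656*u^3 + 17.3416*u^2 + 10.208*u + 1.3456)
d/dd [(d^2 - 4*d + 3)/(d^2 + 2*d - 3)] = 6/(d^2 + 6*d + 9)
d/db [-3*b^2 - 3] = -6*b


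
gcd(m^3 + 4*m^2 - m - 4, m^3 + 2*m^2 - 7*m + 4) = m^2 + 3*m - 4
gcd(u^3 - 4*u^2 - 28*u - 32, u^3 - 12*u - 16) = u^2 + 4*u + 4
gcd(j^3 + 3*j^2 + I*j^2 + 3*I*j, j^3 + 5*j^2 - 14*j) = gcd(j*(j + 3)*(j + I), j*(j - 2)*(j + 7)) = j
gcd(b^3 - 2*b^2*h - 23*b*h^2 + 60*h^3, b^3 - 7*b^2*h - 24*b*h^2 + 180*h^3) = b + 5*h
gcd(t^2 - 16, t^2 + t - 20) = t - 4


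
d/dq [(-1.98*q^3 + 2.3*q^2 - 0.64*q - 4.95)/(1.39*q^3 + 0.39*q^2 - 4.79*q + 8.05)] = (1.77635683940025e-15*q^5 - 3.9692*q^4 + 20.7476*q^3 - 37.9429*q^2 + 40.891*q - 28.8625)/(1.9321*q^6 + 1.0842*q^5 - 13.1641*q^4 + 18.6428*q^3 + 29.2231*q^2 - 77.119*q + 64.8025)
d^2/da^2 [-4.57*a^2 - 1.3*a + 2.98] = -9.14000000000000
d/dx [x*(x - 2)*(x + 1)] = 3*x^2 - 2*x - 2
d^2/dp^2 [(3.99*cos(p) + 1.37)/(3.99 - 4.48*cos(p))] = 0.0111215663720845*(-4.26325641456066e-14*cos(p)^3 + 98.818496*cos(p)^2 + 88.010223*cos(p) - 197.636992)/(1.0*cos(p) - 0.890625)^3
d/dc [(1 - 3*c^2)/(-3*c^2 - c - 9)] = (3*c^2 + 60*c + 1)/(9*c^4 + 6*c^3 + 55*c^2 + 18*c + 81)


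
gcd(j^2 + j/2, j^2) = j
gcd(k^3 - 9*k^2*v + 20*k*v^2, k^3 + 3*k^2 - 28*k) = k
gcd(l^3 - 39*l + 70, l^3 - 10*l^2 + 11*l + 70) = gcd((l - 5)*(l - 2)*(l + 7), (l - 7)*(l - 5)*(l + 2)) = l - 5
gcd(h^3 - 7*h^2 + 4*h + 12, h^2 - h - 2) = h^2 - h - 2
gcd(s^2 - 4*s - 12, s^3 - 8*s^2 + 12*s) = s - 6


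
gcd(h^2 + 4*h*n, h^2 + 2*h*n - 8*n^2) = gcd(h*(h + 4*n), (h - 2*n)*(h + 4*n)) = h + 4*n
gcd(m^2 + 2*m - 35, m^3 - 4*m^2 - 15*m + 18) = 1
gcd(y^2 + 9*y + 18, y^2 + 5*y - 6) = y + 6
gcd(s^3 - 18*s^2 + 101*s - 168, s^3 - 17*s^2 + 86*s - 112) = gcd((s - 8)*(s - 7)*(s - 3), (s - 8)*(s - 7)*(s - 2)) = s^2 - 15*s + 56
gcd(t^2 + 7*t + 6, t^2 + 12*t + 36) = t + 6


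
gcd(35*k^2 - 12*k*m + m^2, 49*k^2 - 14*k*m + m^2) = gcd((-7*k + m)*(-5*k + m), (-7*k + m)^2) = 7*k - m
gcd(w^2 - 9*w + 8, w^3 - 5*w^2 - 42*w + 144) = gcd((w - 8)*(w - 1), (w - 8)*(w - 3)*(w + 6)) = w - 8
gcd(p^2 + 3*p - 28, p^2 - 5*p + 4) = p - 4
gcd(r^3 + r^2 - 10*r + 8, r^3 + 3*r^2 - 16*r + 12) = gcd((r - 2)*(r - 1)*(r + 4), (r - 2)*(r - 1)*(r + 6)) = r^2 - 3*r + 2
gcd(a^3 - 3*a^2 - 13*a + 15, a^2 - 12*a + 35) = a - 5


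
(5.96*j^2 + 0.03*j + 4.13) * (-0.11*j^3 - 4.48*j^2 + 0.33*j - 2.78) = -0.6556*j^5 - 26.7041*j^4 + 1.3781*j^3 - 35.0613*j^2 + 1.2795*j - 11.4814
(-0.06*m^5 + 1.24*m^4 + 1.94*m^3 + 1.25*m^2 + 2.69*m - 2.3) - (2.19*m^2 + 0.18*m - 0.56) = -0.06*m^5 + 1.24*m^4 + 1.94*m^3 - 0.94*m^2 + 2.51*m - 1.74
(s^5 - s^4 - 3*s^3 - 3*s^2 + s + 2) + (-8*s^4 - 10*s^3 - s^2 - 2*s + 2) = s^5 - 9*s^4 - 13*s^3 - 4*s^2 - s + 4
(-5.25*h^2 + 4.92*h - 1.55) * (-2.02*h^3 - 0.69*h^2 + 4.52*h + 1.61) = 10.605*h^5 - 6.3159*h^4 - 23.9938*h^3 + 14.8554*h^2 + 0.915200000000001*h - 2.4955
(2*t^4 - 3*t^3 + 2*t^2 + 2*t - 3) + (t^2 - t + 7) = 2*t^4 - 3*t^3 + 3*t^2 + t + 4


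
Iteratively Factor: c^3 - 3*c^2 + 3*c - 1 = (c - 1)*(c^2 - 2*c + 1) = (c - 1)^2*(c - 1)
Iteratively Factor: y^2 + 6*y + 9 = (y + 3)*(y + 3)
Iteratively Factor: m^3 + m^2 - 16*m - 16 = (m - 4)*(m^2 + 5*m + 4) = (m - 4)*(m + 1)*(m + 4)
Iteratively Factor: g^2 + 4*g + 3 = (g + 1)*(g + 3)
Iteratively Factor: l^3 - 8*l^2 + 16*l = (l)*(l^2 - 8*l + 16) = l*(l - 4)*(l - 4)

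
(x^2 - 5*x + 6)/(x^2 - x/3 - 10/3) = 3*(x - 3)/(3*x + 5)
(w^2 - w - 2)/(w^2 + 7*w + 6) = (w - 2)/(w + 6)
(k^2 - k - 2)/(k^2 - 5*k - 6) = (k - 2)/(k - 6)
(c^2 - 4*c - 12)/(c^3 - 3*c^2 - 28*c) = (-c^2 + 4*c + 12)/(c*(-c^2 + 3*c + 28))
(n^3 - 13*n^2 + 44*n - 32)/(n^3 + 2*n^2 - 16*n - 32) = (n^2 - 9*n + 8)/(n^2 + 6*n + 8)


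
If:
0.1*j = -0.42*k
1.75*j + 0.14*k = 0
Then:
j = 0.00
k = 0.00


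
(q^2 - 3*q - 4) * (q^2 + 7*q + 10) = q^4 + 4*q^3 - 15*q^2 - 58*q - 40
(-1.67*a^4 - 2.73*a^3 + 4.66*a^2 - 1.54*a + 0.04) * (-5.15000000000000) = 8.6005*a^4 + 14.0595*a^3 - 23.999*a^2 + 7.931*a - 0.206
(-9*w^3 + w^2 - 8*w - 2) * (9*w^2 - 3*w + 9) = -81*w^5 + 36*w^4 - 156*w^3 + 15*w^2 - 66*w - 18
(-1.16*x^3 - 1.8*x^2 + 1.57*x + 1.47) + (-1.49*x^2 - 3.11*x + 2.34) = -1.16*x^3 - 3.29*x^2 - 1.54*x + 3.81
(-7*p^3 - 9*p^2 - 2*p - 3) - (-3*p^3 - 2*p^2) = -4*p^3 - 7*p^2 - 2*p - 3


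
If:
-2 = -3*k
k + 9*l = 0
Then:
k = 2/3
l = -2/27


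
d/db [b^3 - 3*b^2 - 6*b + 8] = 3*b^2 - 6*b - 6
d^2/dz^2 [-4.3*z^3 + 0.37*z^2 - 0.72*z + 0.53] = 0.74 - 25.8*z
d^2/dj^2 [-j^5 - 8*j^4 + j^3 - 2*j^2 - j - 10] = -20*j^3 - 96*j^2 + 6*j - 4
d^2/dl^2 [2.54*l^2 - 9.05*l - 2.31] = 5.08000000000000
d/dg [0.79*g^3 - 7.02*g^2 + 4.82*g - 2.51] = 2.37*g^2 - 14.04*g + 4.82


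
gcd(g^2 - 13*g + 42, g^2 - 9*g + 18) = g - 6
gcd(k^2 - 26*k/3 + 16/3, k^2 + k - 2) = 1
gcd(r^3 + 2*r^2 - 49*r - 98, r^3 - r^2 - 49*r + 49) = r^2 - 49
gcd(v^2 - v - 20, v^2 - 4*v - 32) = v + 4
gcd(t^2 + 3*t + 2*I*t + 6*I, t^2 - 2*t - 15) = t + 3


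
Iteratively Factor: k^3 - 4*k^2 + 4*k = (k - 2)*(k^2 - 2*k) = k*(k - 2)*(k - 2)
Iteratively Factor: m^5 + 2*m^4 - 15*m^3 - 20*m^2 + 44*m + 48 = (m + 4)*(m^4 - 2*m^3 - 7*m^2 + 8*m + 12) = (m + 1)*(m + 4)*(m^3 - 3*m^2 - 4*m + 12) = (m - 2)*(m + 1)*(m + 4)*(m^2 - m - 6) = (m - 2)*(m + 1)*(m + 2)*(m + 4)*(m - 3)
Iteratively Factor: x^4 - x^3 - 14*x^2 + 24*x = (x + 4)*(x^3 - 5*x^2 + 6*x) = x*(x + 4)*(x^2 - 5*x + 6) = x*(x - 2)*(x + 4)*(x - 3)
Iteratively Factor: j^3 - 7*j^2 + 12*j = (j - 4)*(j^2 - 3*j) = j*(j - 4)*(j - 3)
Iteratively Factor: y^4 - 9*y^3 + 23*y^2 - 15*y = (y - 1)*(y^3 - 8*y^2 + 15*y) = (y - 3)*(y - 1)*(y^2 - 5*y) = (y - 5)*(y - 3)*(y - 1)*(y)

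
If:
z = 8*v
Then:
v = z/8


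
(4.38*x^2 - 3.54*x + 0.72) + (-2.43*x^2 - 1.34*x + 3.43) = 1.95*x^2 - 4.88*x + 4.15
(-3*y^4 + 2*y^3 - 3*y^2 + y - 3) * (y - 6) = -3*y^5 + 20*y^4 - 15*y^3 + 19*y^2 - 9*y + 18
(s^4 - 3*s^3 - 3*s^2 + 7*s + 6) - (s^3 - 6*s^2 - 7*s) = s^4 - 4*s^3 + 3*s^2 + 14*s + 6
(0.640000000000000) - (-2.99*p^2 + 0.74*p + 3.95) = 2.99*p^2 - 0.74*p - 3.31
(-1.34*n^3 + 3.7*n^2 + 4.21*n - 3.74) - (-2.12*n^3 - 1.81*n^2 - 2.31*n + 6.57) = 0.78*n^3 + 5.51*n^2 + 6.52*n - 10.31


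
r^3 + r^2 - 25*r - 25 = (r - 5)*(r + 1)*(r + 5)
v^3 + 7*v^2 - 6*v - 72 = (v - 3)*(v + 4)*(v + 6)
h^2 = h^2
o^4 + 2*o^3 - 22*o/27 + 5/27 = (o - 1/3)^2*(o + 1)*(o + 5/3)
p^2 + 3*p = p*(p + 3)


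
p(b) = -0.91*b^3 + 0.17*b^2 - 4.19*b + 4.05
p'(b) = -2.73*b^2 + 0.34*b - 4.19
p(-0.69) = 7.32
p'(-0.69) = -5.72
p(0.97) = -0.68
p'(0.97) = -6.43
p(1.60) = -5.95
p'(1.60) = -10.63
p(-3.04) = 43.92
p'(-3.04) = -30.45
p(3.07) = -33.54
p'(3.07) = -28.88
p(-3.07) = 44.85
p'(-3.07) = -30.96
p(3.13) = -35.30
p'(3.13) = -29.87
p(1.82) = -8.50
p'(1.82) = -12.61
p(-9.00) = 718.92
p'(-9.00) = -228.38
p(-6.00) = 231.87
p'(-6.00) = -104.51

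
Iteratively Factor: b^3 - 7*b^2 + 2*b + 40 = (b - 5)*(b^2 - 2*b - 8) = (b - 5)*(b + 2)*(b - 4)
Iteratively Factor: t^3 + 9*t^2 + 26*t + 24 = (t + 3)*(t^2 + 6*t + 8) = (t + 2)*(t + 3)*(t + 4)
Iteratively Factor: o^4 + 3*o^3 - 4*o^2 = (o)*(o^3 + 3*o^2 - 4*o) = o*(o + 4)*(o^2 - o) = o^2*(o + 4)*(o - 1)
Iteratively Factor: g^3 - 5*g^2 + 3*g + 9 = (g - 3)*(g^2 - 2*g - 3) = (g - 3)^2*(g + 1)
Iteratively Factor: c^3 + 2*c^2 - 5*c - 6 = (c - 2)*(c^2 + 4*c + 3) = (c - 2)*(c + 1)*(c + 3)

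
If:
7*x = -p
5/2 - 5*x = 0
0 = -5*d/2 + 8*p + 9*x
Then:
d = -47/5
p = -7/2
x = 1/2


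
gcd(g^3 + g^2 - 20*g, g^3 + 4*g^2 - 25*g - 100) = g + 5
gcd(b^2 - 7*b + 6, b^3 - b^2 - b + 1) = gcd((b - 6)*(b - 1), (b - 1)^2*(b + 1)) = b - 1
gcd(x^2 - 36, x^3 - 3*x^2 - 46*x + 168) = x - 6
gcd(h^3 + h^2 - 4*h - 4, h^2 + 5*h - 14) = h - 2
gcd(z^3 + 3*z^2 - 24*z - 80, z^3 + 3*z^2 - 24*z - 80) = z^3 + 3*z^2 - 24*z - 80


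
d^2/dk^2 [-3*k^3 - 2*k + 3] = -18*k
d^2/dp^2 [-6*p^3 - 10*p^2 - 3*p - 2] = -36*p - 20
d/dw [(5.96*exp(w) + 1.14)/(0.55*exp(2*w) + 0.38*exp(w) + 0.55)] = (-3.278*exp(2*w) - 1.254*exp(w) + 2.8448)*exp(w)/(0.3025*exp(4*w) + 0.418*exp(3*w) + 0.7494*exp(2*w) + 0.418*exp(w) + 0.3025)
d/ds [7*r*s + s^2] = 7*r + 2*s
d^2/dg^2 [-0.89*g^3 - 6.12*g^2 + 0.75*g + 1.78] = -5.34*g - 12.24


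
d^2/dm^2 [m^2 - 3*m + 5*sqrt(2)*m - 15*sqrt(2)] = 2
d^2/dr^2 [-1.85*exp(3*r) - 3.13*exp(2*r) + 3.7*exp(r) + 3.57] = (-16.65*exp(2*r) - 12.52*exp(r) + 3.7)*exp(r)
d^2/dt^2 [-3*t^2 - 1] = -6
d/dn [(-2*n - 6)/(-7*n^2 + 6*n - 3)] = 14*(-n^2 - 6*n + 3)/(49*n^4 - 84*n^3 + 78*n^2 - 36*n + 9)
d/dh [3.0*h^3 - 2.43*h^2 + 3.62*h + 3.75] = 9.0*h^2 - 4.86*h + 3.62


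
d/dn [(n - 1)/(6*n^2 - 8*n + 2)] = -3/(18*n^2 - 12*n + 2)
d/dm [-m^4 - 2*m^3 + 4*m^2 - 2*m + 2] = -4*m^3 - 6*m^2 + 8*m - 2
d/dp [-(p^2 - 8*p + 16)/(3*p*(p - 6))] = 2*(-p^2 + 16*p - 48)/(3*p^2*(p^2 - 12*p + 36))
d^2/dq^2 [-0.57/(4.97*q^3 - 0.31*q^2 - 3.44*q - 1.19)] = ((16.9974*q - 0.3534)*(-4.97*q^3 + 0.31*q^2 + 3.44*q + 1.19) + 0.57*(-29.82*q^2 + 1.24*q + 6.88)*(-14.91*q^2 + 0.62*q + 3.44))/(-4.97*q^3 + 0.31*q^2 + 3.44*q + 1.19)^3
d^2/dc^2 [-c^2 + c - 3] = -2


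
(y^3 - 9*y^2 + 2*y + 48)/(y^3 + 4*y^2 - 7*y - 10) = (y^3 - 9*y^2 + 2*y + 48)/(y^3 + 4*y^2 - 7*y - 10)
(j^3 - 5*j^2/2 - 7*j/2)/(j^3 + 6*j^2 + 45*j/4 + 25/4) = 2*j*(2*j - 7)/(4*j^2 + 20*j + 25)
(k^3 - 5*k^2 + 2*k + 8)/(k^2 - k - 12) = (k^2 - k - 2)/(k + 3)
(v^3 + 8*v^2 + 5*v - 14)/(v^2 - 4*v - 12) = (v^2 + 6*v - 7)/(v - 6)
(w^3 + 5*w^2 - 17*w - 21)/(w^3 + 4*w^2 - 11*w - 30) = (w^2 + 8*w + 7)/(w^2 + 7*w + 10)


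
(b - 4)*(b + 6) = b^2 + 2*b - 24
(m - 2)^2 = m^2 - 4*m + 4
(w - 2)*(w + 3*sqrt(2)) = w^2 - 2*w + 3*sqrt(2)*w - 6*sqrt(2)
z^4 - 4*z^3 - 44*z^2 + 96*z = z*(z - 8)*(z - 2)*(z + 6)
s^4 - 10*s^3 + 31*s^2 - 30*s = s*(s - 5)*(s - 3)*(s - 2)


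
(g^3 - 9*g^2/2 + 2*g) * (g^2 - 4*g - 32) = g^5 - 17*g^4/2 - 12*g^3 + 136*g^2 - 64*g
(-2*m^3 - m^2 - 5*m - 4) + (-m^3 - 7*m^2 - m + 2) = -3*m^3 - 8*m^2 - 6*m - 2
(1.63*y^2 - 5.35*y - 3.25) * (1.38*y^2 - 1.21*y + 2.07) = 2.2494*y^4 - 9.3553*y^3 + 5.3626*y^2 - 7.142*y - 6.7275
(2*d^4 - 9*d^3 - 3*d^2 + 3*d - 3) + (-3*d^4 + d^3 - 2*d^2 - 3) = -d^4 - 8*d^3 - 5*d^2 + 3*d - 6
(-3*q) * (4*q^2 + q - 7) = -12*q^3 - 3*q^2 + 21*q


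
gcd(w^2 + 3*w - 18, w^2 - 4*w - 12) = 1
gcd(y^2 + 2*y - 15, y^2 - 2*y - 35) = y + 5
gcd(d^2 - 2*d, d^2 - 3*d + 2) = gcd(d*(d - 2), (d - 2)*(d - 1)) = d - 2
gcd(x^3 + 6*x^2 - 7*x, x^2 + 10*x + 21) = x + 7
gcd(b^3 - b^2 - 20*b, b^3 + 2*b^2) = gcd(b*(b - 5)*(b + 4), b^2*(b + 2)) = b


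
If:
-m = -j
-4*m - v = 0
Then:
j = -v/4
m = -v/4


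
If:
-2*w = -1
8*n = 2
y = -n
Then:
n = 1/4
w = 1/2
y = -1/4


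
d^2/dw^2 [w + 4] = 0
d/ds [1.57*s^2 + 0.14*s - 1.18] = 3.14*s + 0.14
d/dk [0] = 0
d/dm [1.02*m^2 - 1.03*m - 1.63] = 2.04*m - 1.03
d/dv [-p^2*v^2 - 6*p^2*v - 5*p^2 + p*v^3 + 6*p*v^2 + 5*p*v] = p*(-2*p*v - 6*p + 3*v^2 + 12*v + 5)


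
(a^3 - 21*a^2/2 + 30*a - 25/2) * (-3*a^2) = -3*a^5 + 63*a^4/2 - 90*a^3 + 75*a^2/2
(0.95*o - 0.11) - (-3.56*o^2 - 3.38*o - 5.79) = 3.56*o^2 + 4.33*o + 5.68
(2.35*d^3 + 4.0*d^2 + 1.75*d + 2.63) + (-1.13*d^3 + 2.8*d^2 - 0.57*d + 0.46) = 1.22*d^3 + 6.8*d^2 + 1.18*d + 3.09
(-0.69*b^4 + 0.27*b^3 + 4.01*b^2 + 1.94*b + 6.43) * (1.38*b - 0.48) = -0.9522*b^5 + 0.7038*b^4 + 5.4042*b^3 + 0.7524*b^2 + 7.9422*b - 3.0864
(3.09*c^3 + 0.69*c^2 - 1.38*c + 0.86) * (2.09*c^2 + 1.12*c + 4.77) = 6.4581*c^5 + 4.9029*c^4 + 12.6279*c^3 + 3.5431*c^2 - 5.6194*c + 4.1022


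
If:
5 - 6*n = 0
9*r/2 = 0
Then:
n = 5/6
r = 0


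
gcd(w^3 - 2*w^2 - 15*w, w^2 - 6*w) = w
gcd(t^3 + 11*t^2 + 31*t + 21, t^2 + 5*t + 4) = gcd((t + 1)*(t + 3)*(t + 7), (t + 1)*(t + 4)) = t + 1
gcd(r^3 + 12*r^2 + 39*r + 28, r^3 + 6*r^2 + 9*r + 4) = r^2 + 5*r + 4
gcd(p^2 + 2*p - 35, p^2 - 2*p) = 1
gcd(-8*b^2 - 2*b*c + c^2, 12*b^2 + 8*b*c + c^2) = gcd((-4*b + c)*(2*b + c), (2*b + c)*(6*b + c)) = 2*b + c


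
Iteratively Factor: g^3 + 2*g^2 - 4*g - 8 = (g - 2)*(g^2 + 4*g + 4) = (g - 2)*(g + 2)*(g + 2)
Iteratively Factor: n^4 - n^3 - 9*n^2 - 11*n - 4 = (n + 1)*(n^3 - 2*n^2 - 7*n - 4) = (n - 4)*(n + 1)*(n^2 + 2*n + 1) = (n - 4)*(n + 1)^2*(n + 1)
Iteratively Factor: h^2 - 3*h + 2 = (h - 1)*(h - 2)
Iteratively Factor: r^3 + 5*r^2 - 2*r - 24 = (r - 2)*(r^2 + 7*r + 12) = (r - 2)*(r + 3)*(r + 4)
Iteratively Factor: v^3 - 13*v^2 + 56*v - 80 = (v - 4)*(v^2 - 9*v + 20) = (v - 4)^2*(v - 5)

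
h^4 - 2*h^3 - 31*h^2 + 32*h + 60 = (h - 6)*(h - 2)*(h + 1)*(h + 5)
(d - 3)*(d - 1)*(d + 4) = d^3 - 13*d + 12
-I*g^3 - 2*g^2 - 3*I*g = g*(g - 3*I)*(-I*g + 1)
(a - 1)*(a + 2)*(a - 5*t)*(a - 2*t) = a^4 - 7*a^3*t + a^3 + 10*a^2*t^2 - 7*a^2*t - 2*a^2 + 10*a*t^2 + 14*a*t - 20*t^2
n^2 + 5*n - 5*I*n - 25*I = (n + 5)*(n - 5*I)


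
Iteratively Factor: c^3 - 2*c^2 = (c)*(c^2 - 2*c) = c^2*(c - 2)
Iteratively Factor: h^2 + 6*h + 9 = (h + 3)*(h + 3)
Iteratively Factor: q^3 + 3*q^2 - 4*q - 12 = (q - 2)*(q^2 + 5*q + 6) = (q - 2)*(q + 2)*(q + 3)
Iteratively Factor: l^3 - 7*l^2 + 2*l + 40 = (l - 4)*(l^2 - 3*l - 10) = (l - 4)*(l + 2)*(l - 5)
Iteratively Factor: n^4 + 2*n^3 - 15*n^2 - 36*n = (n + 3)*(n^3 - n^2 - 12*n) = (n + 3)^2*(n^2 - 4*n) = n*(n + 3)^2*(n - 4)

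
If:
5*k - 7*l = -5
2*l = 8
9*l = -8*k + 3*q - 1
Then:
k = 23/5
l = 4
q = 123/5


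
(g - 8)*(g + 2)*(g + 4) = g^3 - 2*g^2 - 40*g - 64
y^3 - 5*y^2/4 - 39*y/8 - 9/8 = (y - 3)*(y + 1/4)*(y + 3/2)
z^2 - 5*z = z*(z - 5)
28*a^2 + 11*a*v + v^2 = (4*a + v)*(7*a + v)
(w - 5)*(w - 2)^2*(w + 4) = w^4 - 5*w^3 - 12*w^2 + 76*w - 80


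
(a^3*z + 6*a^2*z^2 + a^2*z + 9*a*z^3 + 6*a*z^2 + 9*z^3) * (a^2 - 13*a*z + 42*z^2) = a^5*z - 7*a^4*z^2 + a^4*z - 27*a^3*z^3 - 7*a^3*z^2 + 135*a^2*z^4 - 27*a^2*z^3 + 378*a*z^5 + 135*a*z^4 + 378*z^5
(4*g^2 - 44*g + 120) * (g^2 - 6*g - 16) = 4*g^4 - 68*g^3 + 320*g^2 - 16*g - 1920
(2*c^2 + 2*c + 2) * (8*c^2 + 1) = 16*c^4 + 16*c^3 + 18*c^2 + 2*c + 2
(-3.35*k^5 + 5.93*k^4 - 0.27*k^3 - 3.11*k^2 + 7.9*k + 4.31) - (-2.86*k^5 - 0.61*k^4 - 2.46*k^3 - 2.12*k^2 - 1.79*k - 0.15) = -0.49*k^5 + 6.54*k^4 + 2.19*k^3 - 0.99*k^2 + 9.69*k + 4.46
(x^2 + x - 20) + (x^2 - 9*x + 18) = 2*x^2 - 8*x - 2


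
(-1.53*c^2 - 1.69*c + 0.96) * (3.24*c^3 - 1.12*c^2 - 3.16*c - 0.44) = -4.9572*c^5 - 3.762*c^4 + 9.838*c^3 + 4.9384*c^2 - 2.29*c - 0.4224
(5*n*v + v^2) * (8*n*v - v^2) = 40*n^2*v^2 + 3*n*v^3 - v^4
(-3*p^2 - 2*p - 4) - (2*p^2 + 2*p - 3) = -5*p^2 - 4*p - 1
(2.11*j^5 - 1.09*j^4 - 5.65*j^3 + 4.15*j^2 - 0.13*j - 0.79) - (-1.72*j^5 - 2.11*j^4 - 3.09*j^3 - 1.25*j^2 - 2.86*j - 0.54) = 3.83*j^5 + 1.02*j^4 - 2.56*j^3 + 5.4*j^2 + 2.73*j - 0.25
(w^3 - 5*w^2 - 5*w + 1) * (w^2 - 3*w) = w^5 - 8*w^4 + 10*w^3 + 16*w^2 - 3*w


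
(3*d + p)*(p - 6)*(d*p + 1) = 3*d^2*p^2 - 18*d^2*p + d*p^3 - 6*d*p^2 + 3*d*p - 18*d + p^2 - 6*p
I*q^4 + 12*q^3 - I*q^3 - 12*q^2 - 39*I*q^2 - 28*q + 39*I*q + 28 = (q - 1)*(q - 7*I)*(q - 4*I)*(I*q + 1)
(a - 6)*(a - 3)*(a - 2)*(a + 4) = a^4 - 7*a^3 - 8*a^2 + 108*a - 144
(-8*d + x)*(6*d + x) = -48*d^2 - 2*d*x + x^2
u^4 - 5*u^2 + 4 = (u - 2)*(u - 1)*(u + 1)*(u + 2)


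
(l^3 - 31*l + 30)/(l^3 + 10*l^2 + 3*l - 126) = (l^2 - 6*l + 5)/(l^2 + 4*l - 21)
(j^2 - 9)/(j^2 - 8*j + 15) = (j + 3)/(j - 5)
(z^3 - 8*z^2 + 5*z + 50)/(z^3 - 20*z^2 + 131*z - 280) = (z^2 - 3*z - 10)/(z^2 - 15*z + 56)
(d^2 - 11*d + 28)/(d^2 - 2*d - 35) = (d - 4)/(d + 5)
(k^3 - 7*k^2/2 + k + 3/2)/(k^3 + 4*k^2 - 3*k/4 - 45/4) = 2*(2*k^3 - 7*k^2 + 2*k + 3)/(4*k^3 + 16*k^2 - 3*k - 45)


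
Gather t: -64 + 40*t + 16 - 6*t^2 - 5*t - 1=-6*t^2 + 35*t - 49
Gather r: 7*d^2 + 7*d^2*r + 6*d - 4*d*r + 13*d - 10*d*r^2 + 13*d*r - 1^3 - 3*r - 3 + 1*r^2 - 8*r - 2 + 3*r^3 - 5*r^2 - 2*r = 7*d^2 + 19*d + 3*r^3 + r^2*(-10*d - 4) + r*(7*d^2 + 9*d - 13) - 6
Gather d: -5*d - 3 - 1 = -5*d - 4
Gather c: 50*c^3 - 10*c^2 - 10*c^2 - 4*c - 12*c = 50*c^3 - 20*c^2 - 16*c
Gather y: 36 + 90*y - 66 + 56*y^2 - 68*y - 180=56*y^2 + 22*y - 210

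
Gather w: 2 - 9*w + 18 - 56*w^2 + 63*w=-56*w^2 + 54*w + 20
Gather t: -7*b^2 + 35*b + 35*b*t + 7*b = -7*b^2 + 35*b*t + 42*b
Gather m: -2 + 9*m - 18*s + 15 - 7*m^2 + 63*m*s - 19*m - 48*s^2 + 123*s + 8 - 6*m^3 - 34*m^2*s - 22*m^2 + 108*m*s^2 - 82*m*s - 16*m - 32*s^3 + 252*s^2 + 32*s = -6*m^3 + m^2*(-34*s - 29) + m*(108*s^2 - 19*s - 26) - 32*s^3 + 204*s^2 + 137*s + 21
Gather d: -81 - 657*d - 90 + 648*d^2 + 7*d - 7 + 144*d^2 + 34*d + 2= 792*d^2 - 616*d - 176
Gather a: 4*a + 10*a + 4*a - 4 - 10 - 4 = 18*a - 18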